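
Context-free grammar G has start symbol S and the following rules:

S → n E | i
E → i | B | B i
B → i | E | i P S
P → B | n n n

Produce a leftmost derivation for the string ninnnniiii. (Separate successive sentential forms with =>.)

S => nE => nB => niPS => ninnnS => ninnnnE => ninnnnB => ninnnniPS => ninnnniBS => ninnnniES => ninnnniBiS => ninnnniiiS => ninnnniiii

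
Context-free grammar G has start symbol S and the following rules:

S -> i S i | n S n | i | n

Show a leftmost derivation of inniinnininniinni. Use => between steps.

S => iSi => inSni => innSnni => inniSinni => inniiSiinni => inniinSniinni => inniinnSnniinni => inniinniSinniinni => inniinnininniinni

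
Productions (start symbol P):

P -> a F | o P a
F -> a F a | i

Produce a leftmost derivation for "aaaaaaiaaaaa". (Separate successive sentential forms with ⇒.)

P⇒aF⇒aaFa⇒aaaFaa⇒aaaaFaaa⇒aaaaaFaaaa⇒aaaaaaFaaaaa⇒aaaaaaiaaaaa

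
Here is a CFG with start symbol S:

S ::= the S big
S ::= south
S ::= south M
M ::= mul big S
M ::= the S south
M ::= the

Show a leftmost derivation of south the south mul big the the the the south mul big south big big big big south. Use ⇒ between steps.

S ⇒ south M ⇒ south the S south ⇒ south the south M south ⇒ south the south mul big S south ⇒ south the south mul big the S big south ⇒ south the south mul big the the S big big south ⇒ south the south mul big the the the S big big big south ⇒ south the south mul big the the the the S big big big big south ⇒ south the south mul big the the the the south M big big big big south ⇒ south the south mul big the the the the south mul big S big big big big south ⇒ south the south mul big the the the the south mul big south big big big big south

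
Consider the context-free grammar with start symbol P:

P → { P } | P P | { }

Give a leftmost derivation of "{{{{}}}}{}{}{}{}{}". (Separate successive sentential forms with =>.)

P=>PP=>PPP=>PPPP=>PPPPP=>PPPPPP=>{P}PPPPP=>{{P}}PPPPP=>{{{P}}}PPPPP=>{{{{}}}}PPPPP=>{{{{}}}}{}PPPP=>{{{{}}}}{}{}PPP=>{{{{}}}}{}{}{}PP=>{{{{}}}}{}{}{}{}P=>{{{{}}}}{}{}{}{}{}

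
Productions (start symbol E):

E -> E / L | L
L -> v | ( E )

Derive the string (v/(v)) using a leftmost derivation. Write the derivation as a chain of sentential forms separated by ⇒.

E ⇒ L ⇒ (E) ⇒ (E/L) ⇒ (L/L) ⇒ (v/L) ⇒ (v/(E)) ⇒ (v/(L)) ⇒ (v/(v))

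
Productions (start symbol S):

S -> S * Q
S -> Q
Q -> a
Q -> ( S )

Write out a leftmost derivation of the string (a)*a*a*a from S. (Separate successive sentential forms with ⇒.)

S ⇒ S*Q ⇒ S*Q*Q ⇒ S*Q*Q*Q ⇒ Q*Q*Q*Q ⇒ (S)*Q*Q*Q ⇒ (Q)*Q*Q*Q ⇒ (a)*Q*Q*Q ⇒ (a)*a*Q*Q ⇒ (a)*a*a*Q ⇒ (a)*a*a*a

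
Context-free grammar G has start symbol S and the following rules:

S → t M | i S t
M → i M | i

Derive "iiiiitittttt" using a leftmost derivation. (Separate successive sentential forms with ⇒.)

S ⇒ iSt ⇒ iiStt ⇒ iiiSttt ⇒ iiiiStttt ⇒ iiiiiSttttt ⇒ iiiiitMttttt ⇒ iiiiitittttt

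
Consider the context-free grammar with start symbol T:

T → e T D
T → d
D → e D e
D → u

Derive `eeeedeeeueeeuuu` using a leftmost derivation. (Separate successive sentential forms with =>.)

T => eTD => eeTDD => eeeTDDD => eeeeTDDDD => eeeedDDDD => eeeedeDeDDD => eeeedeeDeeDDD => eeeedeeeDeeeDDD => eeeedeeeueeeDDD => eeeedeeeueeeuDD => eeeedeeeueeeuuD => eeeedeeeueeeuuu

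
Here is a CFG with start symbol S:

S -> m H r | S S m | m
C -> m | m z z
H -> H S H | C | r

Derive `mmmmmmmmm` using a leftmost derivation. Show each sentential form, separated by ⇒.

S ⇒ SSm ⇒ SSmSm ⇒ SSmSmSm ⇒ mSmSmSm ⇒ mSSmmSmSm ⇒ mmSmmSmSm ⇒ mmmmmSmSm ⇒ mmmmmmmSm ⇒ mmmmmmmmm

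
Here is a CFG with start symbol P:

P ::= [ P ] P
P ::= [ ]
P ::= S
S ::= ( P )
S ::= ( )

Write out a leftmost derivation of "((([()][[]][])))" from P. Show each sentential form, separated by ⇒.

P ⇒ S ⇒ (P) ⇒ (S) ⇒ ((P)) ⇒ ((S)) ⇒ (((P))) ⇒ ((([P]P))) ⇒ ((([S]P))) ⇒ ((([()]P))) ⇒ ((([()][P]P))) ⇒ ((([()][[]]P))) ⇒ ((([()][[]][])))

P ⇒ S   [P ::= S]
S ⇒ (P)   [S ::= ( P )]
(P) ⇒ (S)   [P ::= S]
(S) ⇒ ((P))   [S ::= ( P )]
((P)) ⇒ ((S))   [P ::= S]
((S)) ⇒ (((P)))   [S ::= ( P )]
(((P))) ⇒ ((([P]P)))   [P ::= [ P ] P]
((([P]P))) ⇒ ((([S]P)))   [P ::= S]
((([S]P))) ⇒ ((([()]P)))   [S ::= ( )]
((([()]P))) ⇒ ((([()][P]P)))   [P ::= [ P ] P]
((([()][P]P))) ⇒ ((([()][[]]P)))   [P ::= [ ]]
((([()][[]]P))) ⇒ ((([()][[]][])))   [P ::= [ ]]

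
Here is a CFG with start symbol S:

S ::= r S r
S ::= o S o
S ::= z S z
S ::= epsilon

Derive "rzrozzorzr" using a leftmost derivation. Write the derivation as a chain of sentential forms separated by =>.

S=>rSr=>rzSzr=>rzrSrzr=>rzroSorzr=>rzrozSzorzr=>rzrozzorzr

S => rSr   [S ::= r S r]
rSr => rzSzr   [S ::= z S z]
rzSzr => rzrSrzr   [S ::= r S r]
rzrSrzr => rzroSorzr   [S ::= o S o]
rzroSorzr => rzrozSzorzr   [S ::= z S z]
rzrozSzorzr => rzrozzorzr   [S ::= epsilon]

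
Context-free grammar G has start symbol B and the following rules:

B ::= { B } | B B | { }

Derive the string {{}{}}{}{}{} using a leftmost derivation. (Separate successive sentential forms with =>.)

B => BB   [B ::= B B]
BB => BBB   [B ::= B B]
BBB => BBBB   [B ::= B B]
BBBB => {B}BBB   [B ::= { B }]
{B}BBB => {BB}BBB   [B ::= B B]
{BB}BBB => {{}B}BBB   [B ::= { }]
{{}B}BBB => {{}{}}BBB   [B ::= { }]
{{}{}}BBB => {{}{}}{}BB   [B ::= { }]
{{}{}}{}BB => {{}{}}{}{}B   [B ::= { }]
{{}{}}{}{}B => {{}{}}{}{}{}   [B ::= { }]

B=>BB=>BBB=>BBBB=>{B}BBB=>{BB}BBB=>{{}B}BBB=>{{}{}}BBB=>{{}{}}{}BB=>{{}{}}{}{}B=>{{}{}}{}{}{}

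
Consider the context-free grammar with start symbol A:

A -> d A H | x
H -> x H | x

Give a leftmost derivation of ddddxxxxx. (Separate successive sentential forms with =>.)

A => dAH => ddAHH => dddAHHH => ddddAHHHH => ddddxHHHH => ddddxxHHH => ddddxxxHH => ddddxxxxH => ddddxxxxx

A => dAH   [A -> d A H]
dAH => ddAHH   [A -> d A H]
ddAHH => dddAHHH   [A -> d A H]
dddAHHH => ddddAHHHH   [A -> d A H]
ddddAHHHH => ddddxHHHH   [A -> x]
ddddxHHHH => ddddxxHHH   [H -> x]
ddddxxHHH => ddddxxxHH   [H -> x]
ddddxxxHH => ddddxxxxH   [H -> x]
ddddxxxxH => ddddxxxxx   [H -> x]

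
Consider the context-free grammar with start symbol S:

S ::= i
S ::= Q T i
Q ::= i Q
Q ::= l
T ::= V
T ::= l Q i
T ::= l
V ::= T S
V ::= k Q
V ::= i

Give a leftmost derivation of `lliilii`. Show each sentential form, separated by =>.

S=>QTi=>lTi=>llQii=>lliQii=>lliiQii=>lliilii

S => QTi   [S ::= Q T i]
QTi => lTi   [Q ::= l]
lTi => llQii   [T ::= l Q i]
llQii => lliQii   [Q ::= i Q]
lliQii => lliiQii   [Q ::= i Q]
lliiQii => lliilii   [Q ::= l]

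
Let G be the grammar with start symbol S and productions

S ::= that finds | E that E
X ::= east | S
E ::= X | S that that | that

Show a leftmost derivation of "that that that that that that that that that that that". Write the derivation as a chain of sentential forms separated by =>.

S => E that E   [S ::= E that E]
E that E => that that E   [E ::= that]
that that E => that that S that that   [E ::= S that that]
that that S that that => that that E that E that that   [S ::= E that E]
that that E that E that that => that that S that that that E that that   [E ::= S that that]
that that S that that that E that that => that that E that E that that that E that that   [S ::= E that E]
that that E that E that that that E that that => that that that that E that that that E that that   [E ::= that]
that that that that E that that that E that that => that that that that that that that that E that that   [E ::= that]
that that that that that that that that E that that => that that that that that that that that that that that   [E ::= that]

S => E that E => that that E => that that S that that => that that E that E that that => that that S that that that E that that => that that E that E that that that E that that => that that that that E that that that E that that => that that that that that that that that E that that => that that that that that that that that that that that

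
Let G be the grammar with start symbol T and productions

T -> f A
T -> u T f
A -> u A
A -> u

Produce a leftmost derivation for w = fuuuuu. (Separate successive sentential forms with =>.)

T=>fA=>fuA=>fuuA=>fuuuA=>fuuuuA=>fuuuuu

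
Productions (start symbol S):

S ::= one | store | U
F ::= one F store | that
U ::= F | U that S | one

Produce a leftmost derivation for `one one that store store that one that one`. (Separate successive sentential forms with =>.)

S => U   [S ::= U]
U => U that S   [U ::= U that S]
U that S => U that S that S   [U ::= U that S]
U that S that S => F that S that S   [U ::= F]
F that S that S => one F store that S that S   [F ::= one F store]
one F store that S that S => one one F store store that S that S   [F ::= one F store]
one one F store store that S that S => one one that store store that S that S   [F ::= that]
one one that store store that S that S => one one that store store that one that S   [S ::= one]
one one that store store that one that S => one one that store store that one that one   [S ::= one]

S => U => U that S => U that S that S => F that S that S => one F store that S that S => one one F store store that S that S => one one that store store that S that S => one one that store store that one that S => one one that store store that one that one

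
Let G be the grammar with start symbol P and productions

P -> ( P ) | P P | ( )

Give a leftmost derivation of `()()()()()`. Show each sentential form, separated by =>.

P=>PP=>PPP=>PPPP=>PPPPP=>()PPPP=>()()PPP=>()()()PP=>()()()()P=>()()()()()

P => PP   [P -> P P]
PP => PPP   [P -> P P]
PPP => PPPP   [P -> P P]
PPPP => PPPPP   [P -> P P]
PPPPP => ()PPPP   [P -> ( )]
()PPPP => ()()PPP   [P -> ( )]
()()PPP => ()()()PP   [P -> ( )]
()()()PP => ()()()()P   [P -> ( )]
()()()()P => ()()()()()   [P -> ( )]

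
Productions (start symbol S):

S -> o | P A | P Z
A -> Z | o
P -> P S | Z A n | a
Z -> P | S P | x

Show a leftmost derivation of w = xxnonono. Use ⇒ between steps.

S ⇒ PA   [S -> P A]
PA ⇒ ZAnA   [P -> Z A n]
ZAnA ⇒ PAnA   [Z -> P]
PAnA ⇒ ZAnAnA   [P -> Z A n]
ZAnAnA ⇒ PAnAnA   [Z -> P]
PAnAnA ⇒ ZAnAnAnA   [P -> Z A n]
ZAnAnAnA ⇒ xAnAnAnA   [Z -> x]
xAnAnAnA ⇒ xZnAnAnA   [A -> Z]
xZnAnAnA ⇒ xxnAnAnA   [Z -> x]
xxnAnAnA ⇒ xxnonAnA   [A -> o]
xxnonAnA ⇒ xxnononA   [A -> o]
xxnononA ⇒ xxnonono   [A -> o]

S ⇒ PA ⇒ ZAnA ⇒ PAnA ⇒ ZAnAnA ⇒ PAnAnA ⇒ ZAnAnAnA ⇒ xAnAnAnA ⇒ xZnAnAnA ⇒ xxnAnAnA ⇒ xxnonAnA ⇒ xxnononA ⇒ xxnonono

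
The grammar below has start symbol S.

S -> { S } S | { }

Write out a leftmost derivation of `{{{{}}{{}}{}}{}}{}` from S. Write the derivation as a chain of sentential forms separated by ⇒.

S ⇒ {S}S ⇒ {{S}S}S ⇒ {{{S}S}S}S ⇒ {{{{}}S}S}S ⇒ {{{{}}{S}S}S}S ⇒ {{{{}}{{}}S}S}S ⇒ {{{{}}{{}}{}}S}S ⇒ {{{{}}{{}}{}}{}}S ⇒ {{{{}}{{}}{}}{}}{}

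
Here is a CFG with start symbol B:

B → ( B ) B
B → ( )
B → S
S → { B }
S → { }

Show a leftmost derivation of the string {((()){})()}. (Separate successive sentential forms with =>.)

B=>S=>{B}=>{(B)B}=>{((B)B)B}=>{((())B)B}=>{((())S)B}=>{((()){})B}=>{((()){})()}

B => S   [B → S]
S => {B}   [S → { B }]
{B} => {(B)B}   [B → ( B ) B]
{(B)B} => {((B)B)B}   [B → ( B ) B]
{((B)B)B} => {((())B)B}   [B → ( )]
{((())B)B} => {((())S)B}   [B → S]
{((())S)B} => {((()){})B}   [S → { }]
{((()){})B} => {((()){})()}   [B → ( )]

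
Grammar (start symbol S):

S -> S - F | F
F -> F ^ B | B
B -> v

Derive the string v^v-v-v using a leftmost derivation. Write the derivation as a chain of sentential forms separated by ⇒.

S ⇒ S-F ⇒ S-F-F ⇒ F-F-F ⇒ F^B-F-F ⇒ B^B-F-F ⇒ v^B-F-F ⇒ v^v-F-F ⇒ v^v-B-F ⇒ v^v-v-F ⇒ v^v-v-B ⇒ v^v-v-v

S ⇒ S-F   [S -> S - F]
S-F ⇒ S-F-F   [S -> S - F]
S-F-F ⇒ F-F-F   [S -> F]
F-F-F ⇒ F^B-F-F   [F -> F ^ B]
F^B-F-F ⇒ B^B-F-F   [F -> B]
B^B-F-F ⇒ v^B-F-F   [B -> v]
v^B-F-F ⇒ v^v-F-F   [B -> v]
v^v-F-F ⇒ v^v-B-F   [F -> B]
v^v-B-F ⇒ v^v-v-F   [B -> v]
v^v-v-F ⇒ v^v-v-B   [F -> B]
v^v-v-B ⇒ v^v-v-v   [B -> v]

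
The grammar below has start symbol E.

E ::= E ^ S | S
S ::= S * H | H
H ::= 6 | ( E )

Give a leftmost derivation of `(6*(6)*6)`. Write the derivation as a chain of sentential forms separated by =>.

E => S   [E ::= S]
S => H   [S ::= H]
H => (E)   [H ::= ( E )]
(E) => (S)   [E ::= S]
(S) => (S*H)   [S ::= S * H]
(S*H) => (S*H*H)   [S ::= S * H]
(S*H*H) => (H*H*H)   [S ::= H]
(H*H*H) => (6*H*H)   [H ::= 6]
(6*H*H) => (6*(E)*H)   [H ::= ( E )]
(6*(E)*H) => (6*(S)*H)   [E ::= S]
(6*(S)*H) => (6*(H)*H)   [S ::= H]
(6*(H)*H) => (6*(6)*H)   [H ::= 6]
(6*(6)*H) => (6*(6)*6)   [H ::= 6]

E => S => H => (E) => (S) => (S*H) => (S*H*H) => (H*H*H) => (6*H*H) => (6*(E)*H) => (6*(S)*H) => (6*(H)*H) => (6*(6)*H) => (6*(6)*6)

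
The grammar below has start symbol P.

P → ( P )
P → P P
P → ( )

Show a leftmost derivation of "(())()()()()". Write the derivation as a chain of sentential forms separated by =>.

P=>PP=>PPP=>PPPP=>PPPPP=>(P)PPPP=>(())PPPP=>(())()PPP=>(())()()PP=>(())()()()P=>(())()()()()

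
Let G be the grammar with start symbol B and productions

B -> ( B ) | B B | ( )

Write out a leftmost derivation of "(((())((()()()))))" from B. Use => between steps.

B => (B) => ((B)) => ((BB)) => (((B)B)) => (((())B)) => (((())(B))) => (((())((B)))) => (((())((BB)))) => (((())((BBB)))) => (((())((()BB)))) => (((())((()()B)))) => (((())((()()()))))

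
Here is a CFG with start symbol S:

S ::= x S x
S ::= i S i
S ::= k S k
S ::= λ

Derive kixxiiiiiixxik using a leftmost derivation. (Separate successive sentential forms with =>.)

S => kSk => kiSik => kixSxik => kixxSxxik => kixxiSixxik => kixxiiSiixxik => kixxiiiSiiixxik => kixxiiiiiixxik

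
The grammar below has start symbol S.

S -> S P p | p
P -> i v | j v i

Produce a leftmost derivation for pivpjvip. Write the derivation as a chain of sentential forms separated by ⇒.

S ⇒ SPp ⇒ SPpPp ⇒ pPpPp ⇒ pivpPp ⇒ pivpjvip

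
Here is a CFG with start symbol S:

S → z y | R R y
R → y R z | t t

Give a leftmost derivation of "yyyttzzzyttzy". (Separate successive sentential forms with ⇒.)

S ⇒ RRy   [S → R R y]
RRy ⇒ yRzRy   [R → y R z]
yRzRy ⇒ yyRzzRy   [R → y R z]
yyRzzRy ⇒ yyyRzzzRy   [R → y R z]
yyyRzzzRy ⇒ yyyttzzzRy   [R → t t]
yyyttzzzRy ⇒ yyyttzzzyRzy   [R → y R z]
yyyttzzzyRzy ⇒ yyyttzzzyttzy   [R → t t]

S ⇒ RRy ⇒ yRzRy ⇒ yyRzzRy ⇒ yyyRzzzRy ⇒ yyyttzzzRy ⇒ yyyttzzzyRzy ⇒ yyyttzzzyttzy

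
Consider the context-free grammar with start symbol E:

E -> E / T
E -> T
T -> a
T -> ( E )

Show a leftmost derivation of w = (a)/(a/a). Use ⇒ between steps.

E ⇒ E/T ⇒ T/T ⇒ (E)/T ⇒ (T)/T ⇒ (a)/T ⇒ (a)/(E) ⇒ (a)/(E/T) ⇒ (a)/(T/T) ⇒ (a)/(a/T) ⇒ (a)/(a/a)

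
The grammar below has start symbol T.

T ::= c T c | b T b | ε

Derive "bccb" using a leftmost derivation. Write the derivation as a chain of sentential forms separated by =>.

T=>bTb=>bcTcb=>bccb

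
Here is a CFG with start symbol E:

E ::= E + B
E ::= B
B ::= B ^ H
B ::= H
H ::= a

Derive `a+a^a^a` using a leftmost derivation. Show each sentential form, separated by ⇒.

E ⇒ E+B   [E ::= E + B]
E+B ⇒ B+B   [E ::= B]
B+B ⇒ H+B   [B ::= H]
H+B ⇒ a+B   [H ::= a]
a+B ⇒ a+B^H   [B ::= B ^ H]
a+B^H ⇒ a+B^H^H   [B ::= B ^ H]
a+B^H^H ⇒ a+H^H^H   [B ::= H]
a+H^H^H ⇒ a+a^H^H   [H ::= a]
a+a^H^H ⇒ a+a^a^H   [H ::= a]
a+a^a^H ⇒ a+a^a^a   [H ::= a]

E⇒E+B⇒B+B⇒H+B⇒a+B⇒a+B^H⇒a+B^H^H⇒a+H^H^H⇒a+a^H^H⇒a+a^a^H⇒a+a^a^a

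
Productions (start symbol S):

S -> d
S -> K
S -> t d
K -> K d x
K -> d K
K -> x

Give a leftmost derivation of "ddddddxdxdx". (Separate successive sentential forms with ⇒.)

S ⇒ K   [S -> K]
K ⇒ dK   [K -> d K]
dK ⇒ ddK   [K -> d K]
ddK ⇒ ddKdx   [K -> K d x]
ddKdx ⇒ ddKdxdx   [K -> K d x]
ddKdxdx ⇒ dddKdxdx   [K -> d K]
dddKdxdx ⇒ ddddKdxdx   [K -> d K]
ddddKdxdx ⇒ dddddKdxdx   [K -> d K]
dddddKdxdx ⇒ ddddddKdxdx   [K -> d K]
ddddddKdxdx ⇒ ddddddxdxdx   [K -> x]

S ⇒ K ⇒ dK ⇒ ddK ⇒ ddKdx ⇒ ddKdxdx ⇒ dddKdxdx ⇒ ddddKdxdx ⇒ dddddKdxdx ⇒ ddddddKdxdx ⇒ ddddddxdxdx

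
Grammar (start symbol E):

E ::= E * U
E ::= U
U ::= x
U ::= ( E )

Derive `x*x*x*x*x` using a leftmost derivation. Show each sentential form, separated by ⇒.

E ⇒ E*U   [E ::= E * U]
E*U ⇒ E*U*U   [E ::= E * U]
E*U*U ⇒ E*U*U*U   [E ::= E * U]
E*U*U*U ⇒ E*U*U*U*U   [E ::= E * U]
E*U*U*U*U ⇒ U*U*U*U*U   [E ::= U]
U*U*U*U*U ⇒ x*U*U*U*U   [U ::= x]
x*U*U*U*U ⇒ x*x*U*U*U   [U ::= x]
x*x*U*U*U ⇒ x*x*x*U*U   [U ::= x]
x*x*x*U*U ⇒ x*x*x*x*U   [U ::= x]
x*x*x*x*U ⇒ x*x*x*x*x   [U ::= x]

E ⇒ E*U ⇒ E*U*U ⇒ E*U*U*U ⇒ E*U*U*U*U ⇒ U*U*U*U*U ⇒ x*U*U*U*U ⇒ x*x*U*U*U ⇒ x*x*x*U*U ⇒ x*x*x*x*U ⇒ x*x*x*x*x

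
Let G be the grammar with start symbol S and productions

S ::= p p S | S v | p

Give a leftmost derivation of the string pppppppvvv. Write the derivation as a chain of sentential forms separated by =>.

S => Sv => ppSv => ppppSv => ppppSvv => ppppSvvv => ppppppSvvv => pppppppvvv

S => Sv   [S ::= S v]
Sv => ppSv   [S ::= p p S]
ppSv => ppppSv   [S ::= p p S]
ppppSv => ppppSvv   [S ::= S v]
ppppSvv => ppppSvvv   [S ::= S v]
ppppSvvv => ppppppSvvv   [S ::= p p S]
ppppppSvvv => pppppppvvv   [S ::= p]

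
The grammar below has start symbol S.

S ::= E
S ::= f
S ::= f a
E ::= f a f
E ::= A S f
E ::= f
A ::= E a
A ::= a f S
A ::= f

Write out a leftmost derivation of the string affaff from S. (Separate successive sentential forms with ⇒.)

S ⇒ E ⇒ ASf ⇒ afSSf ⇒ affaSf ⇒ affaEf ⇒ affaff

S ⇒ E   [S ::= E]
E ⇒ ASf   [E ::= A S f]
ASf ⇒ afSSf   [A ::= a f S]
afSSf ⇒ affaSf   [S ::= f a]
affaSf ⇒ affaEf   [S ::= E]
affaEf ⇒ affaff   [E ::= f]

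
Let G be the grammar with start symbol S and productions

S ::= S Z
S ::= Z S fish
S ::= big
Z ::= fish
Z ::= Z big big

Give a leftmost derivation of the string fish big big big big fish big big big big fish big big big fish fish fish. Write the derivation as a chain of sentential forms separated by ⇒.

S ⇒ Z S fish ⇒ Z big big S fish ⇒ Z big big big big S fish ⇒ fish big big big big S fish ⇒ fish big big big big Z S fish fish ⇒ fish big big big big Z big big S fish fish ⇒ fish big big big big Z big big big big S fish fish ⇒ fish big big big big fish big big big big S fish fish ⇒ fish big big big big fish big big big big Z S fish fish fish ⇒ fish big big big big fish big big big big Z big big S fish fish fish ⇒ fish big big big big fish big big big big fish big big S fish fish fish ⇒ fish big big big big fish big big big big fish big big big fish fish fish

S ⇒ Z S fish   [S ::= Z S fish]
Z S fish ⇒ Z big big S fish   [Z ::= Z big big]
Z big big S fish ⇒ Z big big big big S fish   [Z ::= Z big big]
Z big big big big S fish ⇒ fish big big big big S fish   [Z ::= fish]
fish big big big big S fish ⇒ fish big big big big Z S fish fish   [S ::= Z S fish]
fish big big big big Z S fish fish ⇒ fish big big big big Z big big S fish fish   [Z ::= Z big big]
fish big big big big Z big big S fish fish ⇒ fish big big big big Z big big big big S fish fish   [Z ::= Z big big]
fish big big big big Z big big big big S fish fish ⇒ fish big big big big fish big big big big S fish fish   [Z ::= fish]
fish big big big big fish big big big big S fish fish ⇒ fish big big big big fish big big big big Z S fish fish fish   [S ::= Z S fish]
fish big big big big fish big big big big Z S fish fish fish ⇒ fish big big big big fish big big big big Z big big S fish fish fish   [Z ::= Z big big]
fish big big big big fish big big big big Z big big S fish fish fish ⇒ fish big big big big fish big big big big fish big big S fish fish fish   [Z ::= fish]
fish big big big big fish big big big big fish big big S fish fish fish ⇒ fish big big big big fish big big big big fish big big big fish fish fish   [S ::= big]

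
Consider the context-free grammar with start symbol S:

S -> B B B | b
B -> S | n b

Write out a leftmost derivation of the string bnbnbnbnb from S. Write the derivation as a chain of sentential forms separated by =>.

S => BBB => SBB => BBBBB => SBBBB => bBBBB => bnbBBB => bnbnbBB => bnbnbnbB => bnbnbnbnb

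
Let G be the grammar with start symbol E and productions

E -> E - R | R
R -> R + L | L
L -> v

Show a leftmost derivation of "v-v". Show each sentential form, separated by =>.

E => E-R   [E -> E - R]
E-R => R-R   [E -> R]
R-R => L-R   [R -> L]
L-R => v-R   [L -> v]
v-R => v-L   [R -> L]
v-L => v-v   [L -> v]

E => E-R => R-R => L-R => v-R => v-L => v-v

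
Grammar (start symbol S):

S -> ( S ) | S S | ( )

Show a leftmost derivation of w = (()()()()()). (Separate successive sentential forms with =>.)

S => (S) => (SS) => (SSS) => (SSSS) => (SSSSS) => (()SSSS) => (()()SSS) => (()()()SS) => (()()()()S) => (()()()()())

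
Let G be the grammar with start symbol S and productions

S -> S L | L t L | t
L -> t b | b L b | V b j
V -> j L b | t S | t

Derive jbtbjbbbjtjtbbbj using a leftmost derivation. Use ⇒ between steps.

S ⇒ LtL   [S -> L t L]
LtL ⇒ VbjtL   [L -> V b j]
VbjtL ⇒ jLbbjtL   [V -> j L b]
jLbbjtL ⇒ jbLbbbjtL   [L -> b L b]
jbLbbbjtL ⇒ jbVbjbbbjtL   [L -> V b j]
jbVbjbbbjtL ⇒ jbtbjbbbjtL   [V -> t]
jbtbjbbbjtL ⇒ jbtbjbbbjtVbj   [L -> V b j]
jbtbjbbbjtVbj ⇒ jbtbjbbbjtjLbbj   [V -> j L b]
jbtbjbbbjtjLbbj ⇒ jbtbjbbbjtjtbbbj   [L -> t b]

S ⇒ LtL ⇒ VbjtL ⇒ jLbbjtL ⇒ jbLbbbjtL ⇒ jbVbjbbbjtL ⇒ jbtbjbbbjtL ⇒ jbtbjbbbjtVbj ⇒ jbtbjbbbjtjLbbj ⇒ jbtbjbbbjtjtbbbj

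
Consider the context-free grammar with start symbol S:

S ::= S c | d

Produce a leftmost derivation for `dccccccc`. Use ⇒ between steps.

S ⇒ Sc ⇒ Scc ⇒ Sccc ⇒ Scccc ⇒ Sccccc ⇒ Scccccc ⇒ Sccccccc ⇒ dccccccc

S ⇒ Sc   [S ::= S c]
Sc ⇒ Scc   [S ::= S c]
Scc ⇒ Sccc   [S ::= S c]
Sccc ⇒ Scccc   [S ::= S c]
Scccc ⇒ Sccccc   [S ::= S c]
Sccccc ⇒ Scccccc   [S ::= S c]
Scccccc ⇒ Sccccccc   [S ::= S c]
Sccccccc ⇒ dccccccc   [S ::= d]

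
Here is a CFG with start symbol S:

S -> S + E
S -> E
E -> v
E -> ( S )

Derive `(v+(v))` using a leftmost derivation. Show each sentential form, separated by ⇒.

S ⇒ E ⇒ (S) ⇒ (S+E) ⇒ (E+E) ⇒ (v+E) ⇒ (v+(S)) ⇒ (v+(E)) ⇒ (v+(v))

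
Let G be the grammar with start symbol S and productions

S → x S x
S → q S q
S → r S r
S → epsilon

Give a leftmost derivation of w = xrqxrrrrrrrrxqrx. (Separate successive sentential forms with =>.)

S => xSx => xrSrx => xrqSqrx => xrqxSxqrx => xrqxrSrxqrx => xrqxrrSrrxqrx => xrqxrrrSrrrxqrx => xrqxrrrrSrrrrxqrx => xrqxrrrrrrrrxqrx

S => xSx   [S → x S x]
xSx => xrSrx   [S → r S r]
xrSrx => xrqSqrx   [S → q S q]
xrqSqrx => xrqxSxqrx   [S → x S x]
xrqxSxqrx => xrqxrSrxqrx   [S → r S r]
xrqxrSrxqrx => xrqxrrSrrxqrx   [S → r S r]
xrqxrrSrrxqrx => xrqxrrrSrrrxqrx   [S → r S r]
xrqxrrrSrrrxqrx => xrqxrrrrSrrrrxqrx   [S → r S r]
xrqxrrrrSrrrrxqrx => xrqxrrrrrrrrxqrx   [S → epsilon]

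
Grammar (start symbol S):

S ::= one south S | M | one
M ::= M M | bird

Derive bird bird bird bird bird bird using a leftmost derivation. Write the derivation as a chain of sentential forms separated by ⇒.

S ⇒ M ⇒ M M ⇒ M M M ⇒ M M M M ⇒ M M M M M ⇒ M M M M M M ⇒ bird M M M M M ⇒ bird bird M M M M ⇒ bird bird bird M M M ⇒ bird bird bird bird M M ⇒ bird bird bird bird bird M ⇒ bird bird bird bird bird bird

S ⇒ M   [S ::= M]
M ⇒ M M   [M ::= M M]
M M ⇒ M M M   [M ::= M M]
M M M ⇒ M M M M   [M ::= M M]
M M M M ⇒ M M M M M   [M ::= M M]
M M M M M ⇒ M M M M M M   [M ::= M M]
M M M M M M ⇒ bird M M M M M   [M ::= bird]
bird M M M M M ⇒ bird bird M M M M   [M ::= bird]
bird bird M M M M ⇒ bird bird bird M M M   [M ::= bird]
bird bird bird M M M ⇒ bird bird bird bird M M   [M ::= bird]
bird bird bird bird M M ⇒ bird bird bird bird bird M   [M ::= bird]
bird bird bird bird bird M ⇒ bird bird bird bird bird bird   [M ::= bird]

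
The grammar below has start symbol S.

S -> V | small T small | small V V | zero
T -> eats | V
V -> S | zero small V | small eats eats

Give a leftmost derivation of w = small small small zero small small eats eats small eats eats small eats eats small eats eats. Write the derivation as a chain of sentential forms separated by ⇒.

S ⇒ small V V   [S -> small V V]
small V V ⇒ small S V   [V -> S]
small S V ⇒ small small V V V   [S -> small V V]
small small V V V ⇒ small small S V V   [V -> S]
small small S V V ⇒ small small small V V V V   [S -> small V V]
small small small V V V V ⇒ small small small zero small V V V V   [V -> zero small V]
small small small zero small V V V V ⇒ small small small zero small small eats eats V V V   [V -> small eats eats]
small small small zero small small eats eats V V V ⇒ small small small zero small small eats eats small eats eats V V   [V -> small eats eats]
small small small zero small small eats eats small eats eats V V ⇒ small small small zero small small eats eats small eats eats small eats eats V   [V -> small eats eats]
small small small zero small small eats eats small eats eats small eats eats V ⇒ small small small zero small small eats eats small eats eats small eats eats small eats eats   [V -> small eats eats]

S ⇒ small V V ⇒ small S V ⇒ small small V V V ⇒ small small S V V ⇒ small small small V V V V ⇒ small small small zero small V V V V ⇒ small small small zero small small eats eats V V V ⇒ small small small zero small small eats eats small eats eats V V ⇒ small small small zero small small eats eats small eats eats small eats eats V ⇒ small small small zero small small eats eats small eats eats small eats eats small eats eats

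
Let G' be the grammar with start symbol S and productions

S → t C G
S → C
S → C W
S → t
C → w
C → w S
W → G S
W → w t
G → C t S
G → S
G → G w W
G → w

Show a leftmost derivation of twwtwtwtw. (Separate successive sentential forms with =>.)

S => tCG => twSG => twCWG => twwSWG => twwtCGWG => twwtwGWG => twwtwSWG => twwtwtWG => twwtwtwtG => twwtwtwtw

S => tCG   [S → t C G]
tCG => twSG   [C → w S]
twSG => twCWG   [S → C W]
twCWG => twwSWG   [C → w S]
twwSWG => twwtCGWG   [S → t C G]
twwtCGWG => twwtwGWG   [C → w]
twwtwGWG => twwtwSWG   [G → S]
twwtwSWG => twwtwtWG   [S → t]
twwtwtWG => twwtwtwtG   [W → w t]
twwtwtwtG => twwtwtwtw   [G → w]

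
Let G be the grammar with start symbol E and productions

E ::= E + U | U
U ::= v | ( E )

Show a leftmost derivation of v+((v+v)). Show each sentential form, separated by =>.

E=>E+U=>U+U=>v+U=>v+(E)=>v+(U)=>v+((E))=>v+((E+U))=>v+((U+U))=>v+((v+U))=>v+((v+v))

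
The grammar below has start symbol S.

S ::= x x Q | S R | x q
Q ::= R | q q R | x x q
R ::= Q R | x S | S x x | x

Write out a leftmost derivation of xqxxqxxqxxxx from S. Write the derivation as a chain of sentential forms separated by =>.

S=>SR=>SRR=>SRRR=>xqRRR=>xqQRRR=>xqRRRR=>xqQRRRR=>xqxxqRRRR=>xqxxqQRRRR=>xqxxqxxqRRRR=>xqxxqxxqxRRR=>xqxxqxxqxxRR=>xqxxqxxqxxxR=>xqxxqxxqxxxx

S => SR   [S ::= S R]
SR => SRR   [S ::= S R]
SRR => SRRR   [S ::= S R]
SRRR => xqRRR   [S ::= x q]
xqRRR => xqQRRR   [R ::= Q R]
xqQRRR => xqRRRR   [Q ::= R]
xqRRRR => xqQRRRR   [R ::= Q R]
xqQRRRR => xqxxqRRRR   [Q ::= x x q]
xqxxqRRRR => xqxxqQRRRR   [R ::= Q R]
xqxxqQRRRR => xqxxqxxqRRRR   [Q ::= x x q]
xqxxqxxqRRRR => xqxxqxxqxRRR   [R ::= x]
xqxxqxxqxRRR => xqxxqxxqxxRR   [R ::= x]
xqxxqxxqxxRR => xqxxqxxqxxxR   [R ::= x]
xqxxqxxqxxxR => xqxxqxxqxxxx   [R ::= x]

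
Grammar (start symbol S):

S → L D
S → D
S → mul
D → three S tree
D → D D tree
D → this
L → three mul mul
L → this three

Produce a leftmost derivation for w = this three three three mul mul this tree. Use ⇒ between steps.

S ⇒ L D ⇒ this three D ⇒ this three three S tree ⇒ this three three L D tree ⇒ this three three three mul mul D tree ⇒ this three three three mul mul this tree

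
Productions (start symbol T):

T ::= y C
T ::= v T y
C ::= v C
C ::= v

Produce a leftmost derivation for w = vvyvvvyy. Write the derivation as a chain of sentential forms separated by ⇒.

T ⇒ vTy ⇒ vvTyy ⇒ vvyCyy ⇒ vvyvCyy ⇒ vvyvvCyy ⇒ vvyvvvyy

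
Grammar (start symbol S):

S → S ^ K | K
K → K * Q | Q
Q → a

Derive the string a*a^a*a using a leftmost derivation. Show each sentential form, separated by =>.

S => S^K => K^K => K*Q^K => Q*Q^K => a*Q^K => a*a^K => a*a^K*Q => a*a^Q*Q => a*a^a*Q => a*a^a*a

S => S^K   [S → S ^ K]
S^K => K^K   [S → K]
K^K => K*Q^K   [K → K * Q]
K*Q^K => Q*Q^K   [K → Q]
Q*Q^K => a*Q^K   [Q → a]
a*Q^K => a*a^K   [Q → a]
a*a^K => a*a^K*Q   [K → K * Q]
a*a^K*Q => a*a^Q*Q   [K → Q]
a*a^Q*Q => a*a^a*Q   [Q → a]
a*a^a*Q => a*a^a*a   [Q → a]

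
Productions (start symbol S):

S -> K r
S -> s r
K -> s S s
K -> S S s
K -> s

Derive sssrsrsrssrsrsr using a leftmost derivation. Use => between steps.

S=>Kr=>SSsr=>KrSsr=>sSsrSsr=>sKrsrSsr=>ssSsrsrSsr=>sssrsrsrSsr=>sssrsrsrKrsr=>sssrsrsrsSsrsr=>sssrsrsrsKrsrsr=>sssrsrsrssrsrsr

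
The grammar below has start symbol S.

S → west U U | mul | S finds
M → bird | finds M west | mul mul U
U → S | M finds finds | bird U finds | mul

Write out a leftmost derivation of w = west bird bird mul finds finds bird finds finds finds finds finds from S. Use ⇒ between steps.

S ⇒ S finds ⇒ S finds finds ⇒ S finds finds finds ⇒ west U U finds finds finds ⇒ west bird U finds U finds finds finds ⇒ west bird bird U finds finds U finds finds finds ⇒ west bird bird mul finds finds U finds finds finds ⇒ west bird bird mul finds finds M finds finds finds finds finds ⇒ west bird bird mul finds finds bird finds finds finds finds finds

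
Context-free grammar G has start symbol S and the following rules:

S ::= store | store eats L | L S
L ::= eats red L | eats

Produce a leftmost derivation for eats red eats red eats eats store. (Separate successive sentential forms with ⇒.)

S ⇒ L S   [S ::= L S]
L S ⇒ eats red L S   [L ::= eats red L]
eats red L S ⇒ eats red eats red L S   [L ::= eats red L]
eats red eats red L S ⇒ eats red eats red eats S   [L ::= eats]
eats red eats red eats S ⇒ eats red eats red eats L S   [S ::= L S]
eats red eats red eats L S ⇒ eats red eats red eats eats S   [L ::= eats]
eats red eats red eats eats S ⇒ eats red eats red eats eats store   [S ::= store]

S ⇒ L S ⇒ eats red L S ⇒ eats red eats red L S ⇒ eats red eats red eats S ⇒ eats red eats red eats L S ⇒ eats red eats red eats eats S ⇒ eats red eats red eats eats store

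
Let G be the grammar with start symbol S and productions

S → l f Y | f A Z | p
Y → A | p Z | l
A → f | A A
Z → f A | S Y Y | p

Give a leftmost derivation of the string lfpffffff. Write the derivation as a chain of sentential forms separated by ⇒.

S ⇒ lfY ⇒ lfpZ ⇒ lfpfA ⇒ lfpfAA ⇒ lfpfAAA ⇒ lfpfAAAA ⇒ lfpfAAAAA ⇒ lfpffAAAA ⇒ lfpfffAAA ⇒ lfpffffAA ⇒ lfpfffffA ⇒ lfpffffff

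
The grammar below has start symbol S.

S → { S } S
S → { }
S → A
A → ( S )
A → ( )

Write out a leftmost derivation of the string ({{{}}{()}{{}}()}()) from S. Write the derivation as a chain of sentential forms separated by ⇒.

S ⇒ A   [S → A]
A ⇒ (S)   [A → ( S )]
(S) ⇒ ({S}S)   [S → { S } S]
({S}S) ⇒ ({{S}S}S)   [S → { S } S]
({{S}S}S) ⇒ ({{{}}S}S)   [S → { }]
({{{}}S}S) ⇒ ({{{}}{S}S}S)   [S → { S } S]
({{{}}{S}S}S) ⇒ ({{{}}{A}S}S)   [S → A]
({{{}}{A}S}S) ⇒ ({{{}}{()}S}S)   [A → ( )]
({{{}}{()}S}S) ⇒ ({{{}}{()}{S}S}S)   [S → { S } S]
({{{}}{()}{S}S}S) ⇒ ({{{}}{()}{{}}S}S)   [S → { }]
({{{}}{()}{{}}S}S) ⇒ ({{{}}{()}{{}}A}S)   [S → A]
({{{}}{()}{{}}A}S) ⇒ ({{{}}{()}{{}}()}S)   [A → ( )]
({{{}}{()}{{}}()}S) ⇒ ({{{}}{()}{{}}()}A)   [S → A]
({{{}}{()}{{}}()}A) ⇒ ({{{}}{()}{{}}()}())   [A → ( )]

S ⇒ A ⇒ (S) ⇒ ({S}S) ⇒ ({{S}S}S) ⇒ ({{{}}S}S) ⇒ ({{{}}{S}S}S) ⇒ ({{{}}{A}S}S) ⇒ ({{{}}{()}S}S) ⇒ ({{{}}{()}{S}S}S) ⇒ ({{{}}{()}{{}}S}S) ⇒ ({{{}}{()}{{}}A}S) ⇒ ({{{}}{()}{{}}()}S) ⇒ ({{{}}{()}{{}}()}A) ⇒ ({{{}}{()}{{}}()}())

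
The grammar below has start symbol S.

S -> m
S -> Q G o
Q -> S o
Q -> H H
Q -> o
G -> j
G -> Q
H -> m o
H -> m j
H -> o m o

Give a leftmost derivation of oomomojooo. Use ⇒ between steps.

S ⇒ QGo ⇒ oGo ⇒ oQo ⇒ oSoo ⇒ oQGooo ⇒ oHHGooo ⇒ oomoHGooo ⇒ oomomoGooo ⇒ oomomojooo

S ⇒ QGo   [S -> Q G o]
QGo ⇒ oGo   [Q -> o]
oGo ⇒ oQo   [G -> Q]
oQo ⇒ oSoo   [Q -> S o]
oSoo ⇒ oQGooo   [S -> Q G o]
oQGooo ⇒ oHHGooo   [Q -> H H]
oHHGooo ⇒ oomoHGooo   [H -> o m o]
oomoHGooo ⇒ oomomoGooo   [H -> m o]
oomomoGooo ⇒ oomomojooo   [G -> j]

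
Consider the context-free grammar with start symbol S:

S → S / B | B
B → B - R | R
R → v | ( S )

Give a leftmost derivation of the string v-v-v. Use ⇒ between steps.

S ⇒ B ⇒ B-R ⇒ B-R-R ⇒ R-R-R ⇒ v-R-R ⇒ v-v-R ⇒ v-v-v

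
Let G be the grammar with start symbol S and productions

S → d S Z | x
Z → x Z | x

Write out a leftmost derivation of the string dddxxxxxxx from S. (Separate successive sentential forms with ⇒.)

S ⇒ dSZ   [S → d S Z]
dSZ ⇒ ddSZZ   [S → d S Z]
ddSZZ ⇒ dddSZZZ   [S → d S Z]
dddSZZZ ⇒ dddxZZZ   [S → x]
dddxZZZ ⇒ dddxxZZZ   [Z → x Z]
dddxxZZZ ⇒ dddxxxZZZ   [Z → x Z]
dddxxxZZZ ⇒ dddxxxxZZZ   [Z → x Z]
dddxxxxZZZ ⇒ dddxxxxxZZ   [Z → x]
dddxxxxxZZ ⇒ dddxxxxxxZ   [Z → x]
dddxxxxxxZ ⇒ dddxxxxxxx   [Z → x]

S ⇒ dSZ ⇒ ddSZZ ⇒ dddSZZZ ⇒ dddxZZZ ⇒ dddxxZZZ ⇒ dddxxxZZZ ⇒ dddxxxxZZZ ⇒ dddxxxxxZZ ⇒ dddxxxxxxZ ⇒ dddxxxxxxx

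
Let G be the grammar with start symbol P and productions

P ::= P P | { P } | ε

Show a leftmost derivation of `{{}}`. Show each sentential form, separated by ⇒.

P⇒{P}⇒{{P}}⇒{{}}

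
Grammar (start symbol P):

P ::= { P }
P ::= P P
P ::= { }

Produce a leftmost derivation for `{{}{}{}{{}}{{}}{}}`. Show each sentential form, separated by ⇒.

P⇒{P}⇒{PP}⇒{{}P}⇒{{}PP}⇒{{}{}P}⇒{{}{}PP}⇒{{}{}{}P}⇒{{}{}{}PP}⇒{{}{}{}PPP}⇒{{}{}{}{P}PP}⇒{{}{}{}{{}}PP}⇒{{}{}{}{{}}{P}P}⇒{{}{}{}{{}}{{}}P}⇒{{}{}{}{{}}{{}}{}}

P ⇒ {P}   [P ::= { P }]
{P} ⇒ {PP}   [P ::= P P]
{PP} ⇒ {{}P}   [P ::= { }]
{{}P} ⇒ {{}PP}   [P ::= P P]
{{}PP} ⇒ {{}{}P}   [P ::= { }]
{{}{}P} ⇒ {{}{}PP}   [P ::= P P]
{{}{}PP} ⇒ {{}{}{}P}   [P ::= { }]
{{}{}{}P} ⇒ {{}{}{}PP}   [P ::= P P]
{{}{}{}PP} ⇒ {{}{}{}PPP}   [P ::= P P]
{{}{}{}PPP} ⇒ {{}{}{}{P}PP}   [P ::= { P }]
{{}{}{}{P}PP} ⇒ {{}{}{}{{}}PP}   [P ::= { }]
{{}{}{}{{}}PP} ⇒ {{}{}{}{{}}{P}P}   [P ::= { P }]
{{}{}{}{{}}{P}P} ⇒ {{}{}{}{{}}{{}}P}   [P ::= { }]
{{}{}{}{{}}{{}}P} ⇒ {{}{}{}{{}}{{}}{}}   [P ::= { }]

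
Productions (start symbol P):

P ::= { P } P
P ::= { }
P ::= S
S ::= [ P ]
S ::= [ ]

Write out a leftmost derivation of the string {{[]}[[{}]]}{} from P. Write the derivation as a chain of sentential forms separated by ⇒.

P ⇒ {P}P ⇒ {{P}P}P ⇒ {{S}P}P ⇒ {{[]}P}P ⇒ {{[]}S}P ⇒ {{[]}[P]}P ⇒ {{[]}[S]}P ⇒ {{[]}[[P]]}P ⇒ {{[]}[[{}]]}P ⇒ {{[]}[[{}]]}{}

P ⇒ {P}P   [P ::= { P } P]
{P}P ⇒ {{P}P}P   [P ::= { P } P]
{{P}P}P ⇒ {{S}P}P   [P ::= S]
{{S}P}P ⇒ {{[]}P}P   [S ::= [ ]]
{{[]}P}P ⇒ {{[]}S}P   [P ::= S]
{{[]}S}P ⇒ {{[]}[P]}P   [S ::= [ P ]]
{{[]}[P]}P ⇒ {{[]}[S]}P   [P ::= S]
{{[]}[S]}P ⇒ {{[]}[[P]]}P   [S ::= [ P ]]
{{[]}[[P]]}P ⇒ {{[]}[[{}]]}P   [P ::= { }]
{{[]}[[{}]]}P ⇒ {{[]}[[{}]]}{}   [P ::= { }]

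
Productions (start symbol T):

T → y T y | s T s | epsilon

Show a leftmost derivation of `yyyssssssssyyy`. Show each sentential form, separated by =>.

T => yTy   [T → y T y]
yTy => yyTyy   [T → y T y]
yyTyy => yyyTyyy   [T → y T y]
yyyTyyy => yyysTsyyy   [T → s T s]
yyysTsyyy => yyyssTssyyy   [T → s T s]
yyyssTssyyy => yyysssTsssyyy   [T → s T s]
yyysssTsssyyy => yyyssssTssssyyy   [T → s T s]
yyyssssTssssyyy => yyyssssssssyyy   [T → epsilon]

T => yTy => yyTyy => yyyTyyy => yyysTsyyy => yyyssTssyyy => yyysssTsssyyy => yyyssssTssssyyy => yyyssssssssyyy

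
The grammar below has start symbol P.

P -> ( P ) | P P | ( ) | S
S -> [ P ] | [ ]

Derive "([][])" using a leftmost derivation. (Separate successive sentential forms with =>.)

P => (P)   [P -> ( P )]
(P) => (PP)   [P -> P P]
(PP) => (SP)   [P -> S]
(SP) => ([]P)   [S -> [ ]]
([]P) => ([]S)   [P -> S]
([]S) => ([][])   [S -> [ ]]

P => (P) => (PP) => (SP) => ([]P) => ([]S) => ([][])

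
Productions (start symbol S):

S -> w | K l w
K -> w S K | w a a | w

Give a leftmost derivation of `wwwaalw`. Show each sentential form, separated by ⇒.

S ⇒ Klw ⇒ wSKlw ⇒ wwKlw ⇒ wwwaalw

S ⇒ Klw   [S -> K l w]
Klw ⇒ wSKlw   [K -> w S K]
wSKlw ⇒ wwKlw   [S -> w]
wwKlw ⇒ wwwaalw   [K -> w a a]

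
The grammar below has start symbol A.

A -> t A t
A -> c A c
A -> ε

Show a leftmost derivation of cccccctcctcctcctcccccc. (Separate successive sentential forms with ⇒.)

A ⇒ cAc ⇒ ccAcc ⇒ cccAccc ⇒ ccccAcccc ⇒ cccccAccccc ⇒ ccccccAcccccc ⇒ cccccctAtcccccc ⇒ cccccctcActcccccc ⇒ cccccctccAcctcccccc ⇒ cccccctcctAtcctcccccc ⇒ cccccctcctcActcctcccccc ⇒ cccccctcctcctcctcccccc

A ⇒ cAc   [A -> c A c]
cAc ⇒ ccAcc   [A -> c A c]
ccAcc ⇒ cccAccc   [A -> c A c]
cccAccc ⇒ ccccAcccc   [A -> c A c]
ccccAcccc ⇒ cccccAccccc   [A -> c A c]
cccccAccccc ⇒ ccccccAcccccc   [A -> c A c]
ccccccAcccccc ⇒ cccccctAtcccccc   [A -> t A t]
cccccctAtcccccc ⇒ cccccctcActcccccc   [A -> c A c]
cccccctcActcccccc ⇒ cccccctccAcctcccccc   [A -> c A c]
cccccctccAcctcccccc ⇒ cccccctcctAtcctcccccc   [A -> t A t]
cccccctcctAtcctcccccc ⇒ cccccctcctcActcctcccccc   [A -> c A c]
cccccctcctcActcctcccccc ⇒ cccccctcctcctcctcccccc   [A -> ε]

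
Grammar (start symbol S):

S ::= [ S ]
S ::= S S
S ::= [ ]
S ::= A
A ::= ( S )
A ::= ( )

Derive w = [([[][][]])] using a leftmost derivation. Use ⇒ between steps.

S ⇒ [S] ⇒ [A] ⇒ [(S)] ⇒ [([S])] ⇒ [([SS])] ⇒ [([SSS])] ⇒ [([[]SS])] ⇒ [([[][]S])] ⇒ [([[][][]])]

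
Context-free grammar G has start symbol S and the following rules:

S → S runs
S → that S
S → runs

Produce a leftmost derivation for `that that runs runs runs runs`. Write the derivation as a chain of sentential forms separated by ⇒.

S ⇒ S runs ⇒ S runs runs ⇒ S runs runs runs ⇒ that S runs runs runs ⇒ that that S runs runs runs ⇒ that that runs runs runs runs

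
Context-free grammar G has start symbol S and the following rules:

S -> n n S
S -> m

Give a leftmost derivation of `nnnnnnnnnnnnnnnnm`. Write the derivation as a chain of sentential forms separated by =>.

S=>nnS=>nnnnS=>nnnnnnS=>nnnnnnnnS=>nnnnnnnnnnS=>nnnnnnnnnnnnS=>nnnnnnnnnnnnnnS=>nnnnnnnnnnnnnnnnS=>nnnnnnnnnnnnnnnnm

S => nnS   [S -> n n S]
nnS => nnnnS   [S -> n n S]
nnnnS => nnnnnnS   [S -> n n S]
nnnnnnS => nnnnnnnnS   [S -> n n S]
nnnnnnnnS => nnnnnnnnnnS   [S -> n n S]
nnnnnnnnnnS => nnnnnnnnnnnnS   [S -> n n S]
nnnnnnnnnnnnS => nnnnnnnnnnnnnnS   [S -> n n S]
nnnnnnnnnnnnnnS => nnnnnnnnnnnnnnnnS   [S -> n n S]
nnnnnnnnnnnnnnnnS => nnnnnnnnnnnnnnnnm   [S -> m]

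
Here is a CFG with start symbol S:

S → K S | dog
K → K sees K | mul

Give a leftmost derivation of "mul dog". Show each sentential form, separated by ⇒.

S ⇒ K S ⇒ mul S ⇒ mul dog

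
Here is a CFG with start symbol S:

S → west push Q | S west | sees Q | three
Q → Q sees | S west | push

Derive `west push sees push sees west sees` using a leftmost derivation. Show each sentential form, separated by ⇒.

S ⇒ west push Q ⇒ west push Q sees ⇒ west push S west sees ⇒ west push sees Q west sees ⇒ west push sees Q sees west sees ⇒ west push sees push sees west sees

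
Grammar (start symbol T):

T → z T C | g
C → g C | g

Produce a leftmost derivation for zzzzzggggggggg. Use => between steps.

T => zTC => zzTCC => zzzTCCC => zzzzTCCCC => zzzzzTCCCCC => zzzzzgCCCCC => zzzzzggCCCC => zzzzzgggCCCC => zzzzzggggCCCC => zzzzzgggggCCCC => zzzzzggggggCCC => zzzzzgggggggCC => zzzzzggggggggC => zzzzzggggggggg

T => zTC   [T → z T C]
zTC => zzTCC   [T → z T C]
zzTCC => zzzTCCC   [T → z T C]
zzzTCCC => zzzzTCCCC   [T → z T C]
zzzzTCCCC => zzzzzTCCCCC   [T → z T C]
zzzzzTCCCCC => zzzzzgCCCCC   [T → g]
zzzzzgCCCCC => zzzzzggCCCC   [C → g]
zzzzzggCCCC => zzzzzgggCCCC   [C → g C]
zzzzzgggCCCC => zzzzzggggCCCC   [C → g C]
zzzzzggggCCCC => zzzzzgggggCCCC   [C → g C]
zzzzzgggggCCCC => zzzzzggggggCCC   [C → g]
zzzzzggggggCCC => zzzzzgggggggCC   [C → g]
zzzzzgggggggCC => zzzzzggggggggC   [C → g]
zzzzzggggggggC => zzzzzggggggggg   [C → g]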